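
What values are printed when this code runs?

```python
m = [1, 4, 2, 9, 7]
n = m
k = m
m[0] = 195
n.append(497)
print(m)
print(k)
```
[195, 4, 2, 9, 7, 497]
[195, 4, 2, 9, 7, 497]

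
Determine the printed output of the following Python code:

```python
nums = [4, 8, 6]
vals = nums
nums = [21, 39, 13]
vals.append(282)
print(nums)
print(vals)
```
[21, 39, 13]
[4, 8, 6, 282]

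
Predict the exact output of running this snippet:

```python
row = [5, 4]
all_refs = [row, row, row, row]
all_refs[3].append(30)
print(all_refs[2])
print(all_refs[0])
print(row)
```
[5, 4, 30]
[5, 4, 30]
[5, 4, 30]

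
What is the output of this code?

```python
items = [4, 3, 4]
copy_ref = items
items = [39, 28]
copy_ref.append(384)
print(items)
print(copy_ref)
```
[39, 28]
[4, 3, 4, 384]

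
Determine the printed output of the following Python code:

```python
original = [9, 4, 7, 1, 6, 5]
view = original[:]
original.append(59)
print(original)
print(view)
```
[9, 4, 7, 1, 6, 5, 59]
[9, 4, 7, 1, 6, 5]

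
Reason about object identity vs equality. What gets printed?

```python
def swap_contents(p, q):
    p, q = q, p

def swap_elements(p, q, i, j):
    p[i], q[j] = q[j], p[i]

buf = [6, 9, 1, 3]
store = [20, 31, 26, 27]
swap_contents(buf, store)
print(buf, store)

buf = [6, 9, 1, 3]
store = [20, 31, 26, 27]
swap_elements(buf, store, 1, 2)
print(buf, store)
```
[6, 9, 1, 3] [20, 31, 26, 27]
[6, 26, 1, 3] [20, 31, 9, 27]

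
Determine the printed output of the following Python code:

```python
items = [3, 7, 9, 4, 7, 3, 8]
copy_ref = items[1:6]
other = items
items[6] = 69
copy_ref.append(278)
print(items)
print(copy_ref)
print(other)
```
[3, 7, 9, 4, 7, 3, 69]
[7, 9, 4, 7, 3, 278]
[3, 7, 9, 4, 7, 3, 69]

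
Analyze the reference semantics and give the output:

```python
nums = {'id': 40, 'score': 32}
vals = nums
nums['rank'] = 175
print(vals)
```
{'id': 40, 'score': 32, 'rank': 175}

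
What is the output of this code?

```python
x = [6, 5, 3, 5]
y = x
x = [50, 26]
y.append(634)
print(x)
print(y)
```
[50, 26]
[6, 5, 3, 5, 634]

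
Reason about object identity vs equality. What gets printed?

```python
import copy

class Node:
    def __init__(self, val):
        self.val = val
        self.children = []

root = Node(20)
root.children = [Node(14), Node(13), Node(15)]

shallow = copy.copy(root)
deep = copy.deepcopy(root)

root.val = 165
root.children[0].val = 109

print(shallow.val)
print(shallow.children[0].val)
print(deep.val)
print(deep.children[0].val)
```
20
109
20
14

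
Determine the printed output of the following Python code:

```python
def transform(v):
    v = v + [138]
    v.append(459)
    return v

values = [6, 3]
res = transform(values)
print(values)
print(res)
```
[6, 3]
[6, 3, 138, 459]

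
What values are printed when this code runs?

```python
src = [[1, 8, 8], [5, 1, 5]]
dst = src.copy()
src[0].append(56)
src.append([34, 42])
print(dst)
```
[[1, 8, 8, 56], [5, 1, 5]]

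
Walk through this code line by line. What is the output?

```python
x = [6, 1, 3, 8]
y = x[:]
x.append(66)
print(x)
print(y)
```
[6, 1, 3, 8, 66]
[6, 1, 3, 8]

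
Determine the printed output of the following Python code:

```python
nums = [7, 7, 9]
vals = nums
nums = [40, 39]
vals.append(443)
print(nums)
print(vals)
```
[40, 39]
[7, 7, 9, 443]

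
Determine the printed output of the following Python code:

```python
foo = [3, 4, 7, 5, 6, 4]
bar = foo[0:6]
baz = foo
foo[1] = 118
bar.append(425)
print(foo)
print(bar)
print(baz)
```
[3, 118, 7, 5, 6, 4]
[3, 4, 7, 5, 6, 4, 425]
[3, 118, 7, 5, 6, 4]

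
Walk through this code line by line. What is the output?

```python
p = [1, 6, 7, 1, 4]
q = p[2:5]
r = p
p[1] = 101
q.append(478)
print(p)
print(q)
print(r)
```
[1, 101, 7, 1, 4]
[7, 1, 4, 478]
[1, 101, 7, 1, 4]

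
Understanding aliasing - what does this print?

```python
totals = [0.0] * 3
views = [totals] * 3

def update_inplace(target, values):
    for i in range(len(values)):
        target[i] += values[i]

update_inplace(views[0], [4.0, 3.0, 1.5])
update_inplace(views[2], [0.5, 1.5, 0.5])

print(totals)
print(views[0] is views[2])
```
[4.5, 4.5, 2.0]
True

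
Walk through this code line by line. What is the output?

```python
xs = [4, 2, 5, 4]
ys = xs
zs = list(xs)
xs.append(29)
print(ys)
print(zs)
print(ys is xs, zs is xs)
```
[4, 2, 5, 4, 29]
[4, 2, 5, 4]
True False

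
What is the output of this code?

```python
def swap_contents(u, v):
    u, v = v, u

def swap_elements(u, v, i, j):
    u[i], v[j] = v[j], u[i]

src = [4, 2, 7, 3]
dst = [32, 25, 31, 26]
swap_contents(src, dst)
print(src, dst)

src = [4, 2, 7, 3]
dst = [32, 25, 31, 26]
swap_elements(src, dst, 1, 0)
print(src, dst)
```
[4, 2, 7, 3] [32, 25, 31, 26]
[4, 32, 7, 3] [2, 25, 31, 26]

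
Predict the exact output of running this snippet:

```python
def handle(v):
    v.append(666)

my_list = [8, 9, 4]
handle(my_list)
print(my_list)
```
[8, 9, 4, 666]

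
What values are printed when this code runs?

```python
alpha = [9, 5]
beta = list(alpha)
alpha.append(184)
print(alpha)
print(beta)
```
[9, 5, 184]
[9, 5]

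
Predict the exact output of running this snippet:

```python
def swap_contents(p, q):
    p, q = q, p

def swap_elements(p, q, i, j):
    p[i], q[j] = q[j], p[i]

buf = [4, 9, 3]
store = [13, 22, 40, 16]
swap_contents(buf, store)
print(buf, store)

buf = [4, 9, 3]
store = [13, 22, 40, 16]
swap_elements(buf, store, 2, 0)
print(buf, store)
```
[4, 9, 3] [13, 22, 40, 16]
[4, 9, 13] [3, 22, 40, 16]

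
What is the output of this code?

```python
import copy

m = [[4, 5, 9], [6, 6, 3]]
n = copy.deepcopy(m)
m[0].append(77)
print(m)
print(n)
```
[[4, 5, 9, 77], [6, 6, 3]]
[[4, 5, 9], [6, 6, 3]]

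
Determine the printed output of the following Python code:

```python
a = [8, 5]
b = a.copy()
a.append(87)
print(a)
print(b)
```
[8, 5, 87]
[8, 5]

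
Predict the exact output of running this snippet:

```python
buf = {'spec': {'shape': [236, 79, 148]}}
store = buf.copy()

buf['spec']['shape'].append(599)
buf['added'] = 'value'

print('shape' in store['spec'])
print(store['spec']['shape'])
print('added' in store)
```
True
[236, 79, 148, 599]
False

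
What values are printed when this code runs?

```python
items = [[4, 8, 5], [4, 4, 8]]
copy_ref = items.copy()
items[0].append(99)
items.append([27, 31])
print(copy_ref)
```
[[4, 8, 5, 99], [4, 4, 8]]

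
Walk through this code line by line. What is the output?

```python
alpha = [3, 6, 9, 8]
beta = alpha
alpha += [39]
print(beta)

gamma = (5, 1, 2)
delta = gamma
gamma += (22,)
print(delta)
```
[3, 6, 9, 8, 39]
(5, 1, 2)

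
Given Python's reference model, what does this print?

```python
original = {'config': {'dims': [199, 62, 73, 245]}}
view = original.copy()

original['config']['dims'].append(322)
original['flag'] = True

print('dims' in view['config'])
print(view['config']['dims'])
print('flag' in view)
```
True
[199, 62, 73, 245, 322]
False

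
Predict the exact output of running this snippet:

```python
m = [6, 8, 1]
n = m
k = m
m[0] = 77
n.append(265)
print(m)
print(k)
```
[77, 8, 1, 265]
[77, 8, 1, 265]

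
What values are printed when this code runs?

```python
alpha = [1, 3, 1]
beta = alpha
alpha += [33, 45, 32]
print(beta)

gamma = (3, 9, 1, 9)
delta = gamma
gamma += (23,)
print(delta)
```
[1, 3, 1, 33, 45, 32]
(3, 9, 1, 9)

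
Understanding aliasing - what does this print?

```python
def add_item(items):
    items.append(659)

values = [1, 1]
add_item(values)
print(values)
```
[1, 1, 659]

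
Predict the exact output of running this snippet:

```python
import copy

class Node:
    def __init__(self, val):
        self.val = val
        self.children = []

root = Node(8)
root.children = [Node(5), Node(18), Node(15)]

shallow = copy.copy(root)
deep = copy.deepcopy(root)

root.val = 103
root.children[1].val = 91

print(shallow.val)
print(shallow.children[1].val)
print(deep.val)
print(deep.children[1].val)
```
8
91
8
18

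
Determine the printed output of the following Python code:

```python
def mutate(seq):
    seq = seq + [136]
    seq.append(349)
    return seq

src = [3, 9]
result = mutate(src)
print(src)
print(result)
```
[3, 9]
[3, 9, 136, 349]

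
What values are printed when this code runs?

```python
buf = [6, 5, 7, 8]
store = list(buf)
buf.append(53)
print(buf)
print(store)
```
[6, 5, 7, 8, 53]
[6, 5, 7, 8]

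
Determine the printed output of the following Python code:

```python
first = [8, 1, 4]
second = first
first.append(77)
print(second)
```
[8, 1, 4, 77]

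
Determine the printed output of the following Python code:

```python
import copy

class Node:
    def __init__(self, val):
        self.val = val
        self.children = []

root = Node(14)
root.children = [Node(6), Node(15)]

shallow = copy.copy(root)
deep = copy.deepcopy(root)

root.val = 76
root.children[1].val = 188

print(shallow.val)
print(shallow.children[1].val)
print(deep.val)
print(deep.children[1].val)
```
14
188
14
15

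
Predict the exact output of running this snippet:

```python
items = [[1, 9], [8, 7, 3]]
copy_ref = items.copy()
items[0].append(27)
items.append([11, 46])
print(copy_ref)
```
[[1, 9, 27], [8, 7, 3]]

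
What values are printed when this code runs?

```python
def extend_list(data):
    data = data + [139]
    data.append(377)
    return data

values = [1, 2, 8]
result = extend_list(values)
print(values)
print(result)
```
[1, 2, 8]
[1, 2, 8, 139, 377]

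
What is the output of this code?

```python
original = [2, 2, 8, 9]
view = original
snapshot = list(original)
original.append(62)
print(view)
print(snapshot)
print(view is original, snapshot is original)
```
[2, 2, 8, 9, 62]
[2, 2, 8, 9]
True False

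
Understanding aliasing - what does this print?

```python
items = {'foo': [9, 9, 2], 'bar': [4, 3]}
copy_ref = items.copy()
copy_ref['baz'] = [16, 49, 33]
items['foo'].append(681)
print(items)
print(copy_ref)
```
{'foo': [9, 9, 2, 681], 'bar': [4, 3]}
{'foo': [9, 9, 2, 681], 'bar': [4, 3], 'baz': [16, 49, 33]}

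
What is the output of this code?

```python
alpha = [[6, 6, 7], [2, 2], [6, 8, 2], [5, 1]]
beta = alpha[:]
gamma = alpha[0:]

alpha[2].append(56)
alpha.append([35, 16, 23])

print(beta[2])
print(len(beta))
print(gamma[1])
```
[6, 8, 2, 56]
4
[2, 2]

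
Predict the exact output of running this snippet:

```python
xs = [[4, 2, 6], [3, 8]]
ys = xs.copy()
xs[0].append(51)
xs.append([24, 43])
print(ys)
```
[[4, 2, 6, 51], [3, 8]]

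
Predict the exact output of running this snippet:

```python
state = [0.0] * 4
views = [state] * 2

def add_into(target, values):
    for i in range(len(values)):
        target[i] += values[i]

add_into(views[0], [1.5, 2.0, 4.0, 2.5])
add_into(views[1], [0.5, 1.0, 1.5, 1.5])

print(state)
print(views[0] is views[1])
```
[2.0, 3.0, 5.5, 4.0]
True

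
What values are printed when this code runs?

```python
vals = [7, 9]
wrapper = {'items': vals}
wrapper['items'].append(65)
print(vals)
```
[7, 9, 65]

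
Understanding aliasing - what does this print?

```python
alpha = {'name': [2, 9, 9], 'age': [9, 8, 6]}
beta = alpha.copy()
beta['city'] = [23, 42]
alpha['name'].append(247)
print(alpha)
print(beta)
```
{'name': [2, 9, 9, 247], 'age': [9, 8, 6]}
{'name': [2, 9, 9, 247], 'age': [9, 8, 6], 'city': [23, 42]}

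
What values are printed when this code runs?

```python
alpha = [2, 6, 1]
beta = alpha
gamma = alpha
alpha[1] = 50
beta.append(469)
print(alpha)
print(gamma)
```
[2, 50, 1, 469]
[2, 50, 1, 469]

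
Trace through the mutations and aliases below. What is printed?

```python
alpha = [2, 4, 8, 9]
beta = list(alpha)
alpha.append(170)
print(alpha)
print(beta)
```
[2, 4, 8, 9, 170]
[2, 4, 8, 9]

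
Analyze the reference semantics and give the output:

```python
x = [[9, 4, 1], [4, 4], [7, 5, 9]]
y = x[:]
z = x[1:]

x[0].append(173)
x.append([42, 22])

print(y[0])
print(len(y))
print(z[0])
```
[9, 4, 1, 173]
3
[4, 4]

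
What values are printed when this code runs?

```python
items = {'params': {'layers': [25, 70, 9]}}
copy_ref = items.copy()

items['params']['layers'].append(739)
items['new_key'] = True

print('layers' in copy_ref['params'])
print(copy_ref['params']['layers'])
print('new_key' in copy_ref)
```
True
[25, 70, 9, 739]
False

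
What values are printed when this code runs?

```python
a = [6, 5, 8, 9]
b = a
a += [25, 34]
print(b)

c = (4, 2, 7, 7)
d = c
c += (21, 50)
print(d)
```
[6, 5, 8, 9, 25, 34]
(4, 2, 7, 7)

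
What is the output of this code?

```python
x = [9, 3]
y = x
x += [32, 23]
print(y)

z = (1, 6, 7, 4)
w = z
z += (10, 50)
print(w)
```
[9, 3, 32, 23]
(1, 6, 7, 4)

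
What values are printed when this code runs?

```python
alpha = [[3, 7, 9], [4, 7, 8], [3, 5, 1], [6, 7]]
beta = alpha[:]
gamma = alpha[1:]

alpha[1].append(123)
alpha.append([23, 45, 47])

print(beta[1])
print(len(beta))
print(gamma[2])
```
[4, 7, 8, 123]
4
[6, 7]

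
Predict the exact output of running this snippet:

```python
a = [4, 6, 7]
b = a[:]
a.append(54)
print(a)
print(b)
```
[4, 6, 7, 54]
[4, 6, 7]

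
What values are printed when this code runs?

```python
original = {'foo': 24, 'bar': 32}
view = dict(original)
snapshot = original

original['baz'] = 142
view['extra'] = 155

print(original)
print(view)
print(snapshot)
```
{'foo': 24, 'bar': 32, 'baz': 142}
{'foo': 24, 'bar': 32, 'extra': 155}
{'foo': 24, 'bar': 32, 'baz': 142}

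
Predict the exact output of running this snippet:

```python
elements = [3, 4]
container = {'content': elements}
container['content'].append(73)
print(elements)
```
[3, 4, 73]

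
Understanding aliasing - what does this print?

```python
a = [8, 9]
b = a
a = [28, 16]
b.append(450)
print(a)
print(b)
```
[28, 16]
[8, 9, 450]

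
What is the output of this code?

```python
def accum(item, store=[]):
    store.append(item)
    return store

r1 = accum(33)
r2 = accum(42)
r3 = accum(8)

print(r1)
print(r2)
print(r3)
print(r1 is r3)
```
[33, 42, 8]
[33, 42, 8]
[33, 42, 8]
True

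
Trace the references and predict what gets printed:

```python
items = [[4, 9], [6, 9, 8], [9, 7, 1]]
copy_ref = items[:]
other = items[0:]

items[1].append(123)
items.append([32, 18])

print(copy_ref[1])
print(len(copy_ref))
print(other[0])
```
[6, 9, 8, 123]
3
[4, 9]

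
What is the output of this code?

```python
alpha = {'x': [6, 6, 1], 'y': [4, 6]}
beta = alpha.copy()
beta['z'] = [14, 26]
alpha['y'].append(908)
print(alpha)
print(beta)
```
{'x': [6, 6, 1], 'y': [4, 6, 908]}
{'x': [6, 6, 1], 'y': [4, 6, 908], 'z': [14, 26]}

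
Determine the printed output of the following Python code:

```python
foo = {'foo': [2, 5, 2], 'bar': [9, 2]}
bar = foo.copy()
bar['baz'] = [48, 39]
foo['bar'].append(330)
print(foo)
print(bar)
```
{'foo': [2, 5, 2], 'bar': [9, 2, 330]}
{'foo': [2, 5, 2], 'bar': [9, 2, 330], 'baz': [48, 39]}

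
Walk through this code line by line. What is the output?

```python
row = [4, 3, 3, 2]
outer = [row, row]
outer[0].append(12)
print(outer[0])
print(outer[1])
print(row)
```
[4, 3, 3, 2, 12]
[4, 3, 3, 2, 12]
[4, 3, 3, 2, 12]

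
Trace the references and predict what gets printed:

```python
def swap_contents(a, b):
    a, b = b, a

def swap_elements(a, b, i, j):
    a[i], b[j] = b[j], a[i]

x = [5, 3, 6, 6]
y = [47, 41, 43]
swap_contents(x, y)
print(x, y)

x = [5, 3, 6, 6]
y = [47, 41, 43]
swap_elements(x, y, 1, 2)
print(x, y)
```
[5, 3, 6, 6] [47, 41, 43]
[5, 43, 6, 6] [47, 41, 3]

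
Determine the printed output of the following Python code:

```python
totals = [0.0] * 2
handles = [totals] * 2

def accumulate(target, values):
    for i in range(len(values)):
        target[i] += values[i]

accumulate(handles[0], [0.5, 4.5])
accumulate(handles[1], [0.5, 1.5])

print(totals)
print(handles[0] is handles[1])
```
[1.0, 6.0]
True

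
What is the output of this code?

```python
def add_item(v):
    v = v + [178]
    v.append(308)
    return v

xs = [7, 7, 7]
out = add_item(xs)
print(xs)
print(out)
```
[7, 7, 7]
[7, 7, 7, 178, 308]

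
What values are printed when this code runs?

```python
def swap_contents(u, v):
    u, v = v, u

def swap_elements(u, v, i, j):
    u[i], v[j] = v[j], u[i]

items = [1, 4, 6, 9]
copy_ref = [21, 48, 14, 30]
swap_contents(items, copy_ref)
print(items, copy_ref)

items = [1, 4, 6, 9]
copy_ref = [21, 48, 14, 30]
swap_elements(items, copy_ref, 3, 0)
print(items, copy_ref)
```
[1, 4, 6, 9] [21, 48, 14, 30]
[1, 4, 6, 21] [9, 48, 14, 30]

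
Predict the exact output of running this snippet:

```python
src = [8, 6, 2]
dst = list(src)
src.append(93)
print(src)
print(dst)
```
[8, 6, 2, 93]
[8, 6, 2]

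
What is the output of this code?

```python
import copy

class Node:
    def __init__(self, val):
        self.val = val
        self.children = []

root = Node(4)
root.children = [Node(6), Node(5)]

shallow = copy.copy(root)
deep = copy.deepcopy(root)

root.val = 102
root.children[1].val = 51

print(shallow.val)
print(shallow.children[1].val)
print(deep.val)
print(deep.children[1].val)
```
4
51
4
5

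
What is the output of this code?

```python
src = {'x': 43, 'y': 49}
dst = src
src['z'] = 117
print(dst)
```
{'x': 43, 'y': 49, 'z': 117}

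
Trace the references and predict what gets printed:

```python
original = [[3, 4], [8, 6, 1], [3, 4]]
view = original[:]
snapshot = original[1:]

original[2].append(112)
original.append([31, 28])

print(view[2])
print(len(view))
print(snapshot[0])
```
[3, 4, 112]
3
[8, 6, 1]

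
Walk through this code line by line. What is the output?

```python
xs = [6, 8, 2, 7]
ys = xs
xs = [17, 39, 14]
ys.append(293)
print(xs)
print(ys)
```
[17, 39, 14]
[6, 8, 2, 7, 293]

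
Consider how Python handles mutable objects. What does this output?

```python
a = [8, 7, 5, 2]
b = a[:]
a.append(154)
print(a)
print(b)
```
[8, 7, 5, 2, 154]
[8, 7, 5, 2]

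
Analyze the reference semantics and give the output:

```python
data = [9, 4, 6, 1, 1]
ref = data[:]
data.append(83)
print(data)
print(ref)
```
[9, 4, 6, 1, 1, 83]
[9, 4, 6, 1, 1]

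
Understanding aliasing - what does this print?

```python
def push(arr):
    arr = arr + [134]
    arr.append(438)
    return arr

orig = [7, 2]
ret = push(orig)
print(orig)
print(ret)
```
[7, 2]
[7, 2, 134, 438]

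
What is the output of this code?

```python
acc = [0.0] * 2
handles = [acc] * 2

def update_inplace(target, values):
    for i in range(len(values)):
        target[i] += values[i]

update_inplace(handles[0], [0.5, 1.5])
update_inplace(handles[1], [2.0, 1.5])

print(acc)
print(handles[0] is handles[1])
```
[2.5, 3.0]
True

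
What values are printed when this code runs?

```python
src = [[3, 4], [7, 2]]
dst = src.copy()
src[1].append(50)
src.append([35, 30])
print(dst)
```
[[3, 4], [7, 2, 50]]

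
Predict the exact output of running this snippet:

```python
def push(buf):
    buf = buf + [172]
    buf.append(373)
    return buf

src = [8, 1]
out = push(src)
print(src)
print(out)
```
[8, 1]
[8, 1, 172, 373]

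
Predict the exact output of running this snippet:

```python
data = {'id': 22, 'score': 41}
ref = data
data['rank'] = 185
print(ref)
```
{'id': 22, 'score': 41, 'rank': 185}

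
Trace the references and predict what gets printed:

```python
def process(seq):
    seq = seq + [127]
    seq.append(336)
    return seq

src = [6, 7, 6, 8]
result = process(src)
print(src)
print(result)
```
[6, 7, 6, 8]
[6, 7, 6, 8, 127, 336]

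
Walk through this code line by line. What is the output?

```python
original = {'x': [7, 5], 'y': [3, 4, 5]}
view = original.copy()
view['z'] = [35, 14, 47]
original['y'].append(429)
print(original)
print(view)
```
{'x': [7, 5], 'y': [3, 4, 5, 429]}
{'x': [7, 5], 'y': [3, 4, 5, 429], 'z': [35, 14, 47]}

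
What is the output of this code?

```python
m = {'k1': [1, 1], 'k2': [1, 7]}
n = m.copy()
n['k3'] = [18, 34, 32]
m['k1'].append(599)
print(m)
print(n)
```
{'k1': [1, 1, 599], 'k2': [1, 7]}
{'k1': [1, 1, 599], 'k2': [1, 7], 'k3': [18, 34, 32]}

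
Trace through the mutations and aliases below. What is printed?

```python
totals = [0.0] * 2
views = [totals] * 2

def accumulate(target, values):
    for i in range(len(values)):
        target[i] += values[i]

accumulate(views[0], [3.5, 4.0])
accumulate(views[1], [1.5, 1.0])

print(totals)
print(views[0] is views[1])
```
[5.0, 5.0]
True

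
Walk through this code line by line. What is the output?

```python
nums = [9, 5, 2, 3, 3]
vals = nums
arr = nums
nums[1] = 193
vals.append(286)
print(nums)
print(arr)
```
[9, 193, 2, 3, 3, 286]
[9, 193, 2, 3, 3, 286]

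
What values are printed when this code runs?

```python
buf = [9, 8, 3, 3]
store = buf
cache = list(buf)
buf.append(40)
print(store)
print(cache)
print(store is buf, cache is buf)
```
[9, 8, 3, 3, 40]
[9, 8, 3, 3]
True False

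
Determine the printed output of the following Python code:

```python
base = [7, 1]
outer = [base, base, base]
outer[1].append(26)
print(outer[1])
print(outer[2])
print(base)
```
[7, 1, 26]
[7, 1, 26]
[7, 1, 26]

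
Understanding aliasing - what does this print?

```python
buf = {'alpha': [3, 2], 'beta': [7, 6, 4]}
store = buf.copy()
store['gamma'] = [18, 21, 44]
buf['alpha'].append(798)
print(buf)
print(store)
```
{'alpha': [3, 2, 798], 'beta': [7, 6, 4]}
{'alpha': [3, 2, 798], 'beta': [7, 6, 4], 'gamma': [18, 21, 44]}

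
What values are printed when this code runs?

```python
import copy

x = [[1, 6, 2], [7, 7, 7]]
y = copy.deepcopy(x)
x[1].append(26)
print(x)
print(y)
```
[[1, 6, 2], [7, 7, 7, 26]]
[[1, 6, 2], [7, 7, 7]]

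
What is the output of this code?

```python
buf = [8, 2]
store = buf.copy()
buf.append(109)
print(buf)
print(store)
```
[8, 2, 109]
[8, 2]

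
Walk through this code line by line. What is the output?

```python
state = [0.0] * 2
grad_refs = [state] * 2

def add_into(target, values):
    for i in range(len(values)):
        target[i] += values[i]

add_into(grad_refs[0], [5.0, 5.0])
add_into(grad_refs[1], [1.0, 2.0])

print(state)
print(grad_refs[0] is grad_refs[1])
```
[6.0, 7.0]
True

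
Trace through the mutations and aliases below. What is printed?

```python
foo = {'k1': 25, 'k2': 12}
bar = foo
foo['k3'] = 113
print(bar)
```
{'k1': 25, 'k2': 12, 'k3': 113}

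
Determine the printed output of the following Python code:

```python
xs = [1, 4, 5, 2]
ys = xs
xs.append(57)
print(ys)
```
[1, 4, 5, 2, 57]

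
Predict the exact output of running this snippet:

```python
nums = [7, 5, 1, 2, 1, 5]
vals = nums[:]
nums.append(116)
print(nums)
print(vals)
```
[7, 5, 1, 2, 1, 5, 116]
[7, 5, 1, 2, 1, 5]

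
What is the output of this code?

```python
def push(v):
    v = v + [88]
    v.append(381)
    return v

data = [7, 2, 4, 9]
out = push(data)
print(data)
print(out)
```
[7, 2, 4, 9]
[7, 2, 4, 9, 88, 381]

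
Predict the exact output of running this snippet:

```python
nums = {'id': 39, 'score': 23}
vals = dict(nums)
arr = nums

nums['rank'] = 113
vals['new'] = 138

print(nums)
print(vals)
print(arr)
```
{'id': 39, 'score': 23, 'rank': 113}
{'id': 39, 'score': 23, 'new': 138}
{'id': 39, 'score': 23, 'rank': 113}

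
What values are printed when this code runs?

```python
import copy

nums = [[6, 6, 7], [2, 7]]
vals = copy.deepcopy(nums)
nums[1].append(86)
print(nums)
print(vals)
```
[[6, 6, 7], [2, 7, 86]]
[[6, 6, 7], [2, 7]]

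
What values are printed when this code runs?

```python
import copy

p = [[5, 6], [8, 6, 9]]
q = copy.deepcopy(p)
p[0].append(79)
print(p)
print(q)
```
[[5, 6, 79], [8, 6, 9]]
[[5, 6], [8, 6, 9]]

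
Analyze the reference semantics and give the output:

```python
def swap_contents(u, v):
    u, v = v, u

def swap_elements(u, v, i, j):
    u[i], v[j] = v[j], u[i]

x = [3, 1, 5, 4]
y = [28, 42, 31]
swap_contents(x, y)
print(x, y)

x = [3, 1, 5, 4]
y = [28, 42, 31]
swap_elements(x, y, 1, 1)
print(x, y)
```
[3, 1, 5, 4] [28, 42, 31]
[3, 42, 5, 4] [28, 1, 31]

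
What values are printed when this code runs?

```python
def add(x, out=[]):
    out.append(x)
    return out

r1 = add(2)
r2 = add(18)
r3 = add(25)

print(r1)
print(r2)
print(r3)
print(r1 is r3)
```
[2, 18, 25]
[2, 18, 25]
[2, 18, 25]
True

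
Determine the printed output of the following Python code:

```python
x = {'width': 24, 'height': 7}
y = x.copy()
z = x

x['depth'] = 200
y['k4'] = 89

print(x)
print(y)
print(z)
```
{'width': 24, 'height': 7, 'depth': 200}
{'width': 24, 'height': 7, 'k4': 89}
{'width': 24, 'height': 7, 'depth': 200}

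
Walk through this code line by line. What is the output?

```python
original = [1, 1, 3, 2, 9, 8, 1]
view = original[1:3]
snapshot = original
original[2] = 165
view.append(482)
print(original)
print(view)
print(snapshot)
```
[1, 1, 165, 2, 9, 8, 1]
[1, 3, 482]
[1, 1, 165, 2, 9, 8, 1]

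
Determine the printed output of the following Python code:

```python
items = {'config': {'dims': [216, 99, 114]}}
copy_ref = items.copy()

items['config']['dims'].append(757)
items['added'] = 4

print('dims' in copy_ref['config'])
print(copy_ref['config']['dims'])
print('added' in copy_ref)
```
True
[216, 99, 114, 757]
False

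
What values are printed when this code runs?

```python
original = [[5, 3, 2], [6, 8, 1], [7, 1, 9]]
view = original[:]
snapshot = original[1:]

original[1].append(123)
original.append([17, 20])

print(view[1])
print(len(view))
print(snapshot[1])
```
[6, 8, 1, 123]
3
[7, 1, 9]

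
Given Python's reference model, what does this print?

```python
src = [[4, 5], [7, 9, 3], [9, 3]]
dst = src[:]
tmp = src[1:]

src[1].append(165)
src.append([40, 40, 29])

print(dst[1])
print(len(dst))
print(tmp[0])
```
[7, 9, 3, 165]
3
[7, 9, 3, 165]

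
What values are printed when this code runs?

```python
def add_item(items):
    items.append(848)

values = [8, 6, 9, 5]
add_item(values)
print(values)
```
[8, 6, 9, 5, 848]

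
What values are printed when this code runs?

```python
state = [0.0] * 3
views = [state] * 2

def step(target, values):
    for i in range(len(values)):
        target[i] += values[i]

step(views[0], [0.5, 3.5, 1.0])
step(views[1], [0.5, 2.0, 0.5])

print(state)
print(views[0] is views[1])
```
[1.0, 5.5, 1.5]
True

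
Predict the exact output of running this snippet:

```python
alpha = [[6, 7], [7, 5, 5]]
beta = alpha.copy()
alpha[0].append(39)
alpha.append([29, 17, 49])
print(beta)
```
[[6, 7, 39], [7, 5, 5]]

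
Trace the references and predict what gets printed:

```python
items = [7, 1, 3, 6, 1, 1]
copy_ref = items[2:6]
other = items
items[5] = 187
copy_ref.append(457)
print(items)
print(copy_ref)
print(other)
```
[7, 1, 3, 6, 1, 187]
[3, 6, 1, 1, 457]
[7, 1, 3, 6, 1, 187]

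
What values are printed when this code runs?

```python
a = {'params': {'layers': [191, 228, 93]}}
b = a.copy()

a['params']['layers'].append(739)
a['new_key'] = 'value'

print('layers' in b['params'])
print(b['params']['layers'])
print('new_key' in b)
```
True
[191, 228, 93, 739]
False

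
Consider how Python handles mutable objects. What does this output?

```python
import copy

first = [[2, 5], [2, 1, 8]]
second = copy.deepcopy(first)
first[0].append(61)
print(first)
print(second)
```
[[2, 5, 61], [2, 1, 8]]
[[2, 5], [2, 1, 8]]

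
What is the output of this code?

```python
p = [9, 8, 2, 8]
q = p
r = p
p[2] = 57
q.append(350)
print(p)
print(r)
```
[9, 8, 57, 8, 350]
[9, 8, 57, 8, 350]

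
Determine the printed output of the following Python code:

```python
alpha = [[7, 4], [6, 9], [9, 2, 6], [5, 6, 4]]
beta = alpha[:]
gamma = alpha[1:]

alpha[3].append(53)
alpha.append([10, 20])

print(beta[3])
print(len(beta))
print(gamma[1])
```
[5, 6, 4, 53]
4
[9, 2, 6]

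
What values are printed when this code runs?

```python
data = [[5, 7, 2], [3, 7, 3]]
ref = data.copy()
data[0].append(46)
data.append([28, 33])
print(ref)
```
[[5, 7, 2, 46], [3, 7, 3]]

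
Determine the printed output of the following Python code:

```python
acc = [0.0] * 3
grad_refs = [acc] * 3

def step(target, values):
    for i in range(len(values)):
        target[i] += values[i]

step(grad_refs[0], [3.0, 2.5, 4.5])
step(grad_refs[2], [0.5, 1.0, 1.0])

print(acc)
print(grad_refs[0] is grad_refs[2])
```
[3.5, 3.5, 5.5]
True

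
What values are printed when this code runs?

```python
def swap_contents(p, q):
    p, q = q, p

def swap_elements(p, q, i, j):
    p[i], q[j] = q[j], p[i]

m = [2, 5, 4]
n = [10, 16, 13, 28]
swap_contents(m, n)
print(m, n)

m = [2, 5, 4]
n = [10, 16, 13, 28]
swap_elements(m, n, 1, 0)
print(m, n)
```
[2, 5, 4] [10, 16, 13, 28]
[2, 10, 4] [5, 16, 13, 28]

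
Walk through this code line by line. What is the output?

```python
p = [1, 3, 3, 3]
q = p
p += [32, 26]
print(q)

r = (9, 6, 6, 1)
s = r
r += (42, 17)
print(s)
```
[1, 3, 3, 3, 32, 26]
(9, 6, 6, 1)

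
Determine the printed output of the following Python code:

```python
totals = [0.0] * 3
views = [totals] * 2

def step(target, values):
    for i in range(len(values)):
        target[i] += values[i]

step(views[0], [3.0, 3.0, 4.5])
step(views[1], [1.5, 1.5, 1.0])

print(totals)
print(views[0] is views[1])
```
[4.5, 4.5, 5.5]
True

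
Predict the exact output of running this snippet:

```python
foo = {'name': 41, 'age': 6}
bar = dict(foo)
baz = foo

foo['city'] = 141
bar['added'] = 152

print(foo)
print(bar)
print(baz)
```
{'name': 41, 'age': 6, 'city': 141}
{'name': 41, 'age': 6, 'added': 152}
{'name': 41, 'age': 6, 'city': 141}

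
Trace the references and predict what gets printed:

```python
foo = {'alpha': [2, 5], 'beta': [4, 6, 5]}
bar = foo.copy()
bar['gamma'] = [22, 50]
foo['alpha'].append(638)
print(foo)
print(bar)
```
{'alpha': [2, 5, 638], 'beta': [4, 6, 5]}
{'alpha': [2, 5, 638], 'beta': [4, 6, 5], 'gamma': [22, 50]}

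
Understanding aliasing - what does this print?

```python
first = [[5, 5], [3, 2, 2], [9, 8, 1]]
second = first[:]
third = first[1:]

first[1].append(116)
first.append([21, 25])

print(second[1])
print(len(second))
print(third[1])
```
[3, 2, 2, 116]
3
[9, 8, 1]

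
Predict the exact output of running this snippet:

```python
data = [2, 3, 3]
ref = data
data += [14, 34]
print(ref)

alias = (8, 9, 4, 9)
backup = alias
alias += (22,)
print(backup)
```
[2, 3, 3, 14, 34]
(8, 9, 4, 9)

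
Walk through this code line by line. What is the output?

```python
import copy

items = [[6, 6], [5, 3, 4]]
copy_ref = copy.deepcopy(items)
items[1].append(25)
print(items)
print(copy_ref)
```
[[6, 6], [5, 3, 4, 25]]
[[6, 6], [5, 3, 4]]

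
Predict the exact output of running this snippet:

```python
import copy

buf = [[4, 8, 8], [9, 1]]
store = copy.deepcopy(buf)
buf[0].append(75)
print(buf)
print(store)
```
[[4, 8, 8, 75], [9, 1]]
[[4, 8, 8], [9, 1]]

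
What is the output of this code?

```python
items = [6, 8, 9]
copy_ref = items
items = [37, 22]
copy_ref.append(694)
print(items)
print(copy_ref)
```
[37, 22]
[6, 8, 9, 694]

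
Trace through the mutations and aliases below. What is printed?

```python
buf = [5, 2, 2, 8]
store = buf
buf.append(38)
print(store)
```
[5, 2, 2, 8, 38]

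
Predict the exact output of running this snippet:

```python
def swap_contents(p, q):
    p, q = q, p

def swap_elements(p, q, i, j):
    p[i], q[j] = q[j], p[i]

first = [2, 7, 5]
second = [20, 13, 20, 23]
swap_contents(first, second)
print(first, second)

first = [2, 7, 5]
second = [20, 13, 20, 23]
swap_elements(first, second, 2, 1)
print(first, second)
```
[2, 7, 5] [20, 13, 20, 23]
[2, 7, 13] [20, 5, 20, 23]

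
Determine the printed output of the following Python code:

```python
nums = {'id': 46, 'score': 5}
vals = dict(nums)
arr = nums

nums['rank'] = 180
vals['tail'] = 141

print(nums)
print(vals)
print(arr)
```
{'id': 46, 'score': 5, 'rank': 180}
{'id': 46, 'score': 5, 'tail': 141}
{'id': 46, 'score': 5, 'rank': 180}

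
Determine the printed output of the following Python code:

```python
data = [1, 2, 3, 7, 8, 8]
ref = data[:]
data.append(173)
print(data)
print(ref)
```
[1, 2, 3, 7, 8, 8, 173]
[1, 2, 3, 7, 8, 8]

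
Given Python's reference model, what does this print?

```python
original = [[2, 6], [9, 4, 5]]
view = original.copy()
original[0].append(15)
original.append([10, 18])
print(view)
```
[[2, 6, 15], [9, 4, 5]]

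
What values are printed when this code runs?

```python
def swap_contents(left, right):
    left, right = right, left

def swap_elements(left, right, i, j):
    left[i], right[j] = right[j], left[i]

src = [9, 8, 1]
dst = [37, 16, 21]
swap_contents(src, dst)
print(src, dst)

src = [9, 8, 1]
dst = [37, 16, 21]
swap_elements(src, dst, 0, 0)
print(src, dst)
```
[9, 8, 1] [37, 16, 21]
[37, 8, 1] [9, 16, 21]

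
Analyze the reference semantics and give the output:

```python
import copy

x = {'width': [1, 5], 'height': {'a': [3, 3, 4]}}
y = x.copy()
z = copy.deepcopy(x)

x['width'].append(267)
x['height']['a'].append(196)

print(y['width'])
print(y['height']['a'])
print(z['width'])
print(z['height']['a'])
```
[1, 5, 267]
[3, 3, 4, 196]
[1, 5]
[3, 3, 4]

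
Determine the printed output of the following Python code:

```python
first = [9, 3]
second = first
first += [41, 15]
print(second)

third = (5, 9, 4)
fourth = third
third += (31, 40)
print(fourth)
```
[9, 3, 41, 15]
(5, 9, 4)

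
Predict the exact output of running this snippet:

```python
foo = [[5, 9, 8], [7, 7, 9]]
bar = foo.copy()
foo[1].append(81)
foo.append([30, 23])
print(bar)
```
[[5, 9, 8], [7, 7, 9, 81]]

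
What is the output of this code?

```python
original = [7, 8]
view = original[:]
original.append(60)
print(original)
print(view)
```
[7, 8, 60]
[7, 8]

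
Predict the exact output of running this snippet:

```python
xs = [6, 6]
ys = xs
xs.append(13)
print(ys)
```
[6, 6, 13]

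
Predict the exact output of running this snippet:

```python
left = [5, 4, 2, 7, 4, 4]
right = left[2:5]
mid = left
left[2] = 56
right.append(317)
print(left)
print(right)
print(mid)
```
[5, 4, 56, 7, 4, 4]
[2, 7, 4, 317]
[5, 4, 56, 7, 4, 4]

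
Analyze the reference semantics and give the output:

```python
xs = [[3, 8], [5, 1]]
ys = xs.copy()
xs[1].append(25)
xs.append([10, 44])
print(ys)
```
[[3, 8], [5, 1, 25]]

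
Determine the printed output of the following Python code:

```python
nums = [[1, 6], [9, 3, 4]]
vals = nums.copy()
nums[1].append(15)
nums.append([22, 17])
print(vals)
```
[[1, 6], [9, 3, 4, 15]]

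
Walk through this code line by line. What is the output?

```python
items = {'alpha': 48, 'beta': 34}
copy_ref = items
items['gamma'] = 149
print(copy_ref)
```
{'alpha': 48, 'beta': 34, 'gamma': 149}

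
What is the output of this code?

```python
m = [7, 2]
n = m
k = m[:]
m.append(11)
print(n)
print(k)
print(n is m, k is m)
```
[7, 2, 11]
[7, 2]
True False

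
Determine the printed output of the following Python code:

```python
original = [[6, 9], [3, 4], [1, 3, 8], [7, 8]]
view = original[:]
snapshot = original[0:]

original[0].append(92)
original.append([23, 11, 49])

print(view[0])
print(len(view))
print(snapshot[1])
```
[6, 9, 92]
4
[3, 4]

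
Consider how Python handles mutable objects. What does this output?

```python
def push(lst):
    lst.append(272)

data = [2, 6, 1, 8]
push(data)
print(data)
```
[2, 6, 1, 8, 272]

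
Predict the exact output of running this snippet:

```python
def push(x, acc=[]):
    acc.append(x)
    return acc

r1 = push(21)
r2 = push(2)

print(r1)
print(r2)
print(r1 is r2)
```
[21, 2]
[21, 2]
True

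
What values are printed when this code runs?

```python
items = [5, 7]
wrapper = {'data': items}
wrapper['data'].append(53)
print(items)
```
[5, 7, 53]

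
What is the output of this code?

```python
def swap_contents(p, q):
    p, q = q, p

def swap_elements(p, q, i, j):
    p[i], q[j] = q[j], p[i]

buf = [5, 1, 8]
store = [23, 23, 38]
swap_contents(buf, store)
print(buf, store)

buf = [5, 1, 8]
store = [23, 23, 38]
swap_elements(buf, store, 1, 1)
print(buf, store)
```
[5, 1, 8] [23, 23, 38]
[5, 23, 8] [23, 1, 38]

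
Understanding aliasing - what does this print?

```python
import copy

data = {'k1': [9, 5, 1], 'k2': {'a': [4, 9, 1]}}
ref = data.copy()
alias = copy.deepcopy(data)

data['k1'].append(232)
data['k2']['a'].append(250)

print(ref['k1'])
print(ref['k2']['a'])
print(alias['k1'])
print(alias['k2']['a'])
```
[9, 5, 1, 232]
[4, 9, 1, 250]
[9, 5, 1]
[4, 9, 1]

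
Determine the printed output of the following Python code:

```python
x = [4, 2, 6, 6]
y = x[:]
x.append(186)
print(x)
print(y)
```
[4, 2, 6, 6, 186]
[4, 2, 6, 6]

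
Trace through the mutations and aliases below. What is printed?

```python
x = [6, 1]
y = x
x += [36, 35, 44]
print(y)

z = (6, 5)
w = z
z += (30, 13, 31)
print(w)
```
[6, 1, 36, 35, 44]
(6, 5)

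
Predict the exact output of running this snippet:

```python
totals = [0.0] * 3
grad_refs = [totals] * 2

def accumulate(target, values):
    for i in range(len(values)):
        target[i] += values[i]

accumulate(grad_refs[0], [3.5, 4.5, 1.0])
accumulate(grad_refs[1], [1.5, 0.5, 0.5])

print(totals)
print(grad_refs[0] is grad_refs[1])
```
[5.0, 5.0, 1.5]
True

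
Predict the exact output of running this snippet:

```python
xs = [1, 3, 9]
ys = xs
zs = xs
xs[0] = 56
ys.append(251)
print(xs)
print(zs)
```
[56, 3, 9, 251]
[56, 3, 9, 251]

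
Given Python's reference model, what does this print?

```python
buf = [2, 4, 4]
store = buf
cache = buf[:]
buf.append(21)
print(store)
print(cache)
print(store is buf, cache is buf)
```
[2, 4, 4, 21]
[2, 4, 4]
True False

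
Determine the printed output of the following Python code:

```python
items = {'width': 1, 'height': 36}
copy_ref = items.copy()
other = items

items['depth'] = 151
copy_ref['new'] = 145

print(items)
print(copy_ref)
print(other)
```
{'width': 1, 'height': 36, 'depth': 151}
{'width': 1, 'height': 36, 'new': 145}
{'width': 1, 'height': 36, 'depth': 151}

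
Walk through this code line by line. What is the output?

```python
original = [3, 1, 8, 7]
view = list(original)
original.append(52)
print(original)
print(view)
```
[3, 1, 8, 7, 52]
[3, 1, 8, 7]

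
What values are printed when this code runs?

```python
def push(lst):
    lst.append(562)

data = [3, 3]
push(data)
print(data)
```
[3, 3, 562]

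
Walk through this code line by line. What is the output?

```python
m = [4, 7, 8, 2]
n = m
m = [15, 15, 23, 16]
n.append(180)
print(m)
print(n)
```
[15, 15, 23, 16]
[4, 7, 8, 2, 180]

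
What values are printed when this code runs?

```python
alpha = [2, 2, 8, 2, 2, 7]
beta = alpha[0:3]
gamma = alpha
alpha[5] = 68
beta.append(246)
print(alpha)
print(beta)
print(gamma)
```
[2, 2, 8, 2, 2, 68]
[2, 2, 8, 246]
[2, 2, 8, 2, 2, 68]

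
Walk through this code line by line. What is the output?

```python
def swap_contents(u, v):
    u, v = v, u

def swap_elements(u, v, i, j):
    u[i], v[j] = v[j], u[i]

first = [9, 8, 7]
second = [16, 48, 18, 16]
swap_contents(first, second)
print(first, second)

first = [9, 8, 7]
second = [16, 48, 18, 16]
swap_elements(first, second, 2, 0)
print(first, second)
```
[9, 8, 7] [16, 48, 18, 16]
[9, 8, 16] [7, 48, 18, 16]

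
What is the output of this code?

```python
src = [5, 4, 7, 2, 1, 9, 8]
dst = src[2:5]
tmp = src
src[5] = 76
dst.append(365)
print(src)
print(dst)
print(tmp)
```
[5, 4, 7, 2, 1, 76, 8]
[7, 2, 1, 365]
[5, 4, 7, 2, 1, 76, 8]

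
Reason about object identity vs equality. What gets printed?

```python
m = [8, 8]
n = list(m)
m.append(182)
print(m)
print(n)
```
[8, 8, 182]
[8, 8]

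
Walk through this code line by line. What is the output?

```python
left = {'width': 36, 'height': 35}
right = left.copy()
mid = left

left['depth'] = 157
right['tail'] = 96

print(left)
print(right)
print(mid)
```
{'width': 36, 'height': 35, 'depth': 157}
{'width': 36, 'height': 35, 'tail': 96}
{'width': 36, 'height': 35, 'depth': 157}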